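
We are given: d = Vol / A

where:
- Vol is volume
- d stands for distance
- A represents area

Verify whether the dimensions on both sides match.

Yes

Vol (volume) has dimensions [L^3].
d (distance) has dimensions [L].
A (area) has dimensions [L^2].

Left side: [L]
Right side: [L]

Both sides have the same dimensions, so the equation is dimensionally consistent.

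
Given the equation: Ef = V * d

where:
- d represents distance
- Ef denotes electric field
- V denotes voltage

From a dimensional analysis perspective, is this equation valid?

No

d (distance) has dimensions [L].
Ef (electric field) has dimensions [I^-1 L M T^-3].
V (voltage) has dimensions [I^-1 L^2 M T^-3].

Left side: [I^-1 L M T^-3]
Right side: [I^-1 L^3 M T^-3]

The two sides have different dimensions, so the equation is NOT dimensionally consistent.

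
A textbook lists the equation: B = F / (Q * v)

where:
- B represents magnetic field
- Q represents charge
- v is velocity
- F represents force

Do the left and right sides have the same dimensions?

Yes

B (magnetic field) has dimensions [I^-1 M T^-2].
Q (charge) has dimensions [I T].
v (velocity) has dimensions [L T^-1].
F (force) has dimensions [L M T^-2].

Left side: [I^-1 M T^-2]
Right side: [I^-1 M T^-2]

Both sides have the same dimensions, so the equation is dimensionally consistent.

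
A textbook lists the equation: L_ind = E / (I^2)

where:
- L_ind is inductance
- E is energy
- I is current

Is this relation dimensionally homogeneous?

Yes

L_ind (inductance) has dimensions [I^-2 L^2 M T^-2].
E (energy) has dimensions [L^2 M T^-2].
I (current) has dimensions [I].

Left side: [I^-2 L^2 M T^-2]
Right side: [I^-2 L^2 M T^-2]

Both sides have the same dimensions, so the equation is dimensionally consistent.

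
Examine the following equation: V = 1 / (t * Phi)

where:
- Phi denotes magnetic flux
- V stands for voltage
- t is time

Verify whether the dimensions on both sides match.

No

Phi (magnetic flux) has dimensions [I^-1 L^2 M T^-2].
V (voltage) has dimensions [I^-1 L^2 M T^-3].
t (time) has dimensions [T].

Left side: [I^-1 L^2 M T^-3]
Right side: [I L^-2 M^-1 T]

The two sides have different dimensions, so the equation is NOT dimensionally consistent.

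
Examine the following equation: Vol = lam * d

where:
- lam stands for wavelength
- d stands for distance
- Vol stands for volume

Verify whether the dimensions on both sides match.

No

lam (wavelength) has dimensions [L].
d (distance) has dimensions [L].
Vol (volume) has dimensions [L^3].

Left side: [L^3]
Right side: [L^2]

The two sides have different dimensions, so the equation is NOT dimensionally consistent.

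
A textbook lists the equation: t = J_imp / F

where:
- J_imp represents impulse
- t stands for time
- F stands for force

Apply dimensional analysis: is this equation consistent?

Yes

J_imp (impulse) has dimensions [L M T^-1].
t (time) has dimensions [T].
F (force) has dimensions [L M T^-2].

Left side: [T]
Right side: [T]

Both sides have the same dimensions, so the equation is dimensionally consistent.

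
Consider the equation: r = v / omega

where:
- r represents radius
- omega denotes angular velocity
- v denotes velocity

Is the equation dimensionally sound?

Yes

r (radius) has dimensions [L].
omega (angular velocity) has dimensions [T^-1].
v (velocity) has dimensions [L T^-1].

Left side: [L]
Right side: [L]

Both sides have the same dimensions, so the equation is dimensionally consistent.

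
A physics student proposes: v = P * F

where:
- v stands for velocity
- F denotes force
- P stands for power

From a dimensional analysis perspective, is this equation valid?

No

v (velocity) has dimensions [L T^-1].
F (force) has dimensions [L M T^-2].
P (power) has dimensions [L^2 M T^-3].

Left side: [L T^-1]
Right side: [L^3 M^2 T^-5]

The two sides have different dimensions, so the equation is NOT dimensionally consistent.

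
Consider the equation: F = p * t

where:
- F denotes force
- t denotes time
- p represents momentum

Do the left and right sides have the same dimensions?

No

F (force) has dimensions [L M T^-2].
t (time) has dimensions [T].
p (momentum) has dimensions [L M T^-1].

Left side: [L M T^-2]
Right side: [L M]

The two sides have different dimensions, so the equation is NOT dimensionally consistent.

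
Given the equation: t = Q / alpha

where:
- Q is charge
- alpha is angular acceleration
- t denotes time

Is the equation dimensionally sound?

No

Q (charge) has dimensions [I T].
alpha (angular acceleration) has dimensions [T^-2].
t (time) has dimensions [T].

Left side: [T]
Right side: [I T^3]

The two sides have different dimensions, so the equation is NOT dimensionally consistent.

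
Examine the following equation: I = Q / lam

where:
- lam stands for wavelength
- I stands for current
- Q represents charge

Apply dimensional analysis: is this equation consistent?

No

lam (wavelength) has dimensions [L].
I (current) has dimensions [I].
Q (charge) has dimensions [I T].

Left side: [I]
Right side: [I L^-1 T]

The two sides have different dimensions, so the equation is NOT dimensionally consistent.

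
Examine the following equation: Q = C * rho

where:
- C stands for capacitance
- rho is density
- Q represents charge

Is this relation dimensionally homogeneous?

No

C (capacitance) has dimensions [I^2 L^-2 M^-1 T^4].
rho (density) has dimensions [L^-3 M].
Q (charge) has dimensions [I T].

Left side: [I T]
Right side: [I^2 L^-5 T^4]

The two sides have different dimensions, so the equation is NOT dimensionally consistent.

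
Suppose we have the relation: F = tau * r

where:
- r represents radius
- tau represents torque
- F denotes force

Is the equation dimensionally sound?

No

r (radius) has dimensions [L].
tau (torque) has dimensions [L^2 M T^-2].
F (force) has dimensions [L M T^-2].

Left side: [L M T^-2]
Right side: [L^3 M T^-2]

The two sides have different dimensions, so the equation is NOT dimensionally consistent.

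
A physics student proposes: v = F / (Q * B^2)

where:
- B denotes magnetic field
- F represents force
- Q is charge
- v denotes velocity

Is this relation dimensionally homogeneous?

No

B (magnetic field) has dimensions [I^-1 M T^-2].
F (force) has dimensions [L M T^-2].
Q (charge) has dimensions [I T].
v (velocity) has dimensions [L T^-1].

Left side: [L T^-1]
Right side: [I L M^-1 T]

The two sides have different dimensions, so the equation is NOT dimensionally consistent.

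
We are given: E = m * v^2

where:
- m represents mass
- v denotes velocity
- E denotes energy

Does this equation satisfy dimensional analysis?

Yes

m (mass) has dimensions [M].
v (velocity) has dimensions [L T^-1].
E (energy) has dimensions [L^2 M T^-2].

Left side: [L^2 M T^-2]
Right side: [L^2 M T^-2]

Both sides have the same dimensions, so the equation is dimensionally consistent.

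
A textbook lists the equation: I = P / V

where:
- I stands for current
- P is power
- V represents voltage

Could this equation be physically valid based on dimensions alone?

Yes

I (current) has dimensions [I].
P (power) has dimensions [L^2 M T^-3].
V (voltage) has dimensions [I^-1 L^2 M T^-3].

Left side: [I]
Right side: [I]

Both sides have the same dimensions, so the equation is dimensionally consistent.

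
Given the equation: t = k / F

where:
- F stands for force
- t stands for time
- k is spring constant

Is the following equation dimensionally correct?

No

F (force) has dimensions [L M T^-2].
t (time) has dimensions [T].
k (spring constant) has dimensions [M T^-2].

Left side: [T]
Right side: [L^-1]

The two sides have different dimensions, so the equation is NOT dimensionally consistent.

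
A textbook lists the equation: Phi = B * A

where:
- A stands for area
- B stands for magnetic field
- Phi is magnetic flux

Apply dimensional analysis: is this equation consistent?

Yes

A (area) has dimensions [L^2].
B (magnetic field) has dimensions [I^-1 M T^-2].
Phi (magnetic flux) has dimensions [I^-1 L^2 M T^-2].

Left side: [I^-1 L^2 M T^-2]
Right side: [I^-1 L^2 M T^-2]

Both sides have the same dimensions, so the equation is dimensionally consistent.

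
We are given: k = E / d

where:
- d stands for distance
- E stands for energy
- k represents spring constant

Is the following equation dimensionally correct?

No

d (distance) has dimensions [L].
E (energy) has dimensions [L^2 M T^-2].
k (spring constant) has dimensions [M T^-2].

Left side: [M T^-2]
Right side: [L M T^-2]

The two sides have different dimensions, so the equation is NOT dimensionally consistent.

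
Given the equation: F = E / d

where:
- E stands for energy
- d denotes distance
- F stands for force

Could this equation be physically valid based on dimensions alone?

Yes

E (energy) has dimensions [L^2 M T^-2].
d (distance) has dimensions [L].
F (force) has dimensions [L M T^-2].

Left side: [L M T^-2]
Right side: [L M T^-2]

Both sides have the same dimensions, so the equation is dimensionally consistent.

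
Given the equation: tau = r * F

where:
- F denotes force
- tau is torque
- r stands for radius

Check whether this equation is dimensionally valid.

Yes

F (force) has dimensions [L M T^-2].
tau (torque) has dimensions [L^2 M T^-2].
r (radius) has dimensions [L].

Left side: [L^2 M T^-2]
Right side: [L^2 M T^-2]

Both sides have the same dimensions, so the equation is dimensionally consistent.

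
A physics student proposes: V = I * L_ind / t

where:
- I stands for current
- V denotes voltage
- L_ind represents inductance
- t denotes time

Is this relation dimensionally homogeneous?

Yes

I (current) has dimensions [I].
V (voltage) has dimensions [I^-1 L^2 M T^-3].
L_ind (inductance) has dimensions [I^-2 L^2 M T^-2].
t (time) has dimensions [T].

Left side: [I^-1 L^2 M T^-3]
Right side: [I^-1 L^2 M T^-3]

Both sides have the same dimensions, so the equation is dimensionally consistent.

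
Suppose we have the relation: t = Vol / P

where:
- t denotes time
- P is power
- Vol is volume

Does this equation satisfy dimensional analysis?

No

t (time) has dimensions [T].
P (power) has dimensions [L^2 M T^-3].
Vol (volume) has dimensions [L^3].

Left side: [T]
Right side: [L M^-1 T^3]

The two sides have different dimensions, so the equation is NOT dimensionally consistent.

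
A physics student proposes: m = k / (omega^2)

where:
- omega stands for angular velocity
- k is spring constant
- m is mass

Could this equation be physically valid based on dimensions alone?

Yes

omega (angular velocity) has dimensions [T^-1].
k (spring constant) has dimensions [M T^-2].
m (mass) has dimensions [M].

Left side: [M]
Right side: [M]

Both sides have the same dimensions, so the equation is dimensionally consistent.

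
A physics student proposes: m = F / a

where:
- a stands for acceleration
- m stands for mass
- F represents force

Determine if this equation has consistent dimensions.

Yes

a (acceleration) has dimensions [L T^-2].
m (mass) has dimensions [M].
F (force) has dimensions [L M T^-2].

Left side: [M]
Right side: [M]

Both sides have the same dimensions, so the equation is dimensionally consistent.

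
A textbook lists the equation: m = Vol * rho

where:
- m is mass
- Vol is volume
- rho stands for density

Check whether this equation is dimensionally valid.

Yes

m (mass) has dimensions [M].
Vol (volume) has dimensions [L^3].
rho (density) has dimensions [L^-3 M].

Left side: [M]
Right side: [M]

Both sides have the same dimensions, so the equation is dimensionally consistent.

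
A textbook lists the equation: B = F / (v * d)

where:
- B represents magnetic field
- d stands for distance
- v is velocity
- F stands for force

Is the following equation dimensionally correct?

No

B (magnetic field) has dimensions [I^-1 M T^-2].
d (distance) has dimensions [L].
v (velocity) has dimensions [L T^-1].
F (force) has dimensions [L M T^-2].

Left side: [I^-1 M T^-2]
Right side: [L^-1 M T^-1]

The two sides have different dimensions, so the equation is NOT dimensionally consistent.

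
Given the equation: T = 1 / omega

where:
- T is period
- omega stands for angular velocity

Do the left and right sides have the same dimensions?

Yes

T (period) has dimensions [T].
omega (angular velocity) has dimensions [T^-1].

Left side: [T]
Right side: [T]

Both sides have the same dimensions, so the equation is dimensionally consistent.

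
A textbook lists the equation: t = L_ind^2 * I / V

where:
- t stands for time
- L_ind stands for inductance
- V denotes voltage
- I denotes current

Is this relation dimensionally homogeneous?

No

t (time) has dimensions [T].
L_ind (inductance) has dimensions [I^-2 L^2 M T^-2].
V (voltage) has dimensions [I^-1 L^2 M T^-3].
I (current) has dimensions [I].

Left side: [T]
Right side: [I^-2 L^2 M T^-1]

The two sides have different dimensions, so the equation is NOT dimensionally consistent.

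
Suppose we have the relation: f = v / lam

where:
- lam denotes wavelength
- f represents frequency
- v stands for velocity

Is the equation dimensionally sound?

Yes

lam (wavelength) has dimensions [L].
f (frequency) has dimensions [T^-1].
v (velocity) has dimensions [L T^-1].

Left side: [T^-1]
Right side: [T^-1]

Both sides have the same dimensions, so the equation is dimensionally consistent.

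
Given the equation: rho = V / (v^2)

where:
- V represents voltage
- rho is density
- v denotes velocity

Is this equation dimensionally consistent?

No

V (voltage) has dimensions [I^-1 L^2 M T^-3].
rho (density) has dimensions [L^-3 M].
v (velocity) has dimensions [L T^-1].

Left side: [L^-3 M]
Right side: [I^-1 M T^-1]

The two sides have different dimensions, so the equation is NOT dimensionally consistent.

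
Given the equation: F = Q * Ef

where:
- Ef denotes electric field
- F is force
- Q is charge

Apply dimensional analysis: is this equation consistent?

Yes

Ef (electric field) has dimensions [I^-1 L M T^-3].
F (force) has dimensions [L M T^-2].
Q (charge) has dimensions [I T].

Left side: [L M T^-2]
Right side: [L M T^-2]

Both sides have the same dimensions, so the equation is dimensionally consistent.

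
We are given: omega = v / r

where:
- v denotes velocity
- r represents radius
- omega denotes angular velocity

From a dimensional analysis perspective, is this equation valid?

Yes

v (velocity) has dimensions [L T^-1].
r (radius) has dimensions [L].
omega (angular velocity) has dimensions [T^-1].

Left side: [T^-1]
Right side: [T^-1]

Both sides have the same dimensions, so the equation is dimensionally consistent.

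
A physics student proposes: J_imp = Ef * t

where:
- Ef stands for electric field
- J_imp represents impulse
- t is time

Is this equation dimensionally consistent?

No

Ef (electric field) has dimensions [I^-1 L M T^-3].
J_imp (impulse) has dimensions [L M T^-1].
t (time) has dimensions [T].

Left side: [L M T^-1]
Right side: [I^-1 L M T^-2]

The two sides have different dimensions, so the equation is NOT dimensionally consistent.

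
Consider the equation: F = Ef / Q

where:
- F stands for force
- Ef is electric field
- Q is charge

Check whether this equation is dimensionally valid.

No

F (force) has dimensions [L M T^-2].
Ef (electric field) has dimensions [I^-1 L M T^-3].
Q (charge) has dimensions [I T].

Left side: [L M T^-2]
Right side: [I^-2 L M T^-4]

The two sides have different dimensions, so the equation is NOT dimensionally consistent.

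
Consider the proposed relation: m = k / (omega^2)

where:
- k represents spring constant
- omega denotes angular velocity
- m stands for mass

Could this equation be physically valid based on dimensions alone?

Yes

k (spring constant) has dimensions [M T^-2].
omega (angular velocity) has dimensions [T^-1].
m (mass) has dimensions [M].

Left side: [M]
Right side: [M]

Both sides have the same dimensions, so the equation is dimensionally consistent.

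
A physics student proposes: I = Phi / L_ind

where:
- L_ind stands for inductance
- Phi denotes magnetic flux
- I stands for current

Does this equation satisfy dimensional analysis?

Yes

L_ind (inductance) has dimensions [I^-2 L^2 M T^-2].
Phi (magnetic flux) has dimensions [I^-1 L^2 M T^-2].
I (current) has dimensions [I].

Left side: [I]
Right side: [I]

Both sides have the same dimensions, so the equation is dimensionally consistent.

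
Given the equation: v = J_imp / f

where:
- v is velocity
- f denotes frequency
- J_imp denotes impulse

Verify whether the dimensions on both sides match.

No

v (velocity) has dimensions [L T^-1].
f (frequency) has dimensions [T^-1].
J_imp (impulse) has dimensions [L M T^-1].

Left side: [L T^-1]
Right side: [L M]

The two sides have different dimensions, so the equation is NOT dimensionally consistent.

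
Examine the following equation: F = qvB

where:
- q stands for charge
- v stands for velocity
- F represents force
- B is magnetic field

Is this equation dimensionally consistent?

Yes

q (charge) has dimensions [I T].
v (velocity) has dimensions [L T^-1].
F (force) has dimensions [L M T^-2].
B (magnetic field) has dimensions [I^-1 M T^-2].

Left side: [L M T^-2]
Right side: [L M T^-2]

Both sides have the same dimensions, so the equation is dimensionally consistent.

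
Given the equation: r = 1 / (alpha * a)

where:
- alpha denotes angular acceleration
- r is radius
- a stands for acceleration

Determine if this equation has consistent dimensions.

No

alpha (angular acceleration) has dimensions [T^-2].
r (radius) has dimensions [L].
a (acceleration) has dimensions [L T^-2].

Left side: [L]
Right side: [L^-1 T^4]

The two sides have different dimensions, so the equation is NOT dimensionally consistent.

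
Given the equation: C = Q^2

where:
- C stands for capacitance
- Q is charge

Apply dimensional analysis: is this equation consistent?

No

C (capacitance) has dimensions [I^2 L^-2 M^-1 T^4].
Q (charge) has dimensions [I T].

Left side: [I^2 L^-2 M^-1 T^4]
Right side: [I^2 T^2]

The two sides have different dimensions, so the equation is NOT dimensionally consistent.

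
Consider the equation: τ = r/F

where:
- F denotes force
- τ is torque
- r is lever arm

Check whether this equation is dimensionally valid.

No

F (force) has dimensions [L M T^-2].
τ (torque) has dimensions [L^2 M T^-2].
r (lever arm) has dimensions [L].

Left side: [L^2 M T^-2]
Right side: [M^-1 T^2]

The two sides have different dimensions, so the equation is NOT dimensionally consistent.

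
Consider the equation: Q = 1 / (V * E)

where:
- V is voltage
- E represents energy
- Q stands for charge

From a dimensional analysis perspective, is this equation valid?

No

V (voltage) has dimensions [I^-1 L^2 M T^-3].
E (energy) has dimensions [L^2 M T^-2].
Q (charge) has dimensions [I T].

Left side: [I T]
Right side: [I L^-4 M^-2 T^5]

The two sides have different dimensions, so the equation is NOT dimensionally consistent.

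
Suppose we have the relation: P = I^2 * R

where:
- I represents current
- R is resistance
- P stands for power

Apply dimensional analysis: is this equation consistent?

Yes

I (current) has dimensions [I].
R (resistance) has dimensions [I^-2 L^2 M T^-3].
P (power) has dimensions [L^2 M T^-3].

Left side: [L^2 M T^-3]
Right side: [L^2 M T^-3]

Both sides have the same dimensions, so the equation is dimensionally consistent.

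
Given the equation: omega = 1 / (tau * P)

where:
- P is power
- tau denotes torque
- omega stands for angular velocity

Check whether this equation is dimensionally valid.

No

P (power) has dimensions [L^2 M T^-3].
tau (torque) has dimensions [L^2 M T^-2].
omega (angular velocity) has dimensions [T^-1].

Left side: [T^-1]
Right side: [L^-4 M^-2 T^5]

The two sides have different dimensions, so the equation is NOT dimensionally consistent.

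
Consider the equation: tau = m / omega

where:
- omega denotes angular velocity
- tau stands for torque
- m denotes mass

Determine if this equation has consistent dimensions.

No

omega (angular velocity) has dimensions [T^-1].
tau (torque) has dimensions [L^2 M T^-2].
m (mass) has dimensions [M].

Left side: [L^2 M T^-2]
Right side: [M T]

The two sides have different dimensions, so the equation is NOT dimensionally consistent.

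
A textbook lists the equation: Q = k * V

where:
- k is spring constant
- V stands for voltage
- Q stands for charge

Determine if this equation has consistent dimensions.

No

k (spring constant) has dimensions [M T^-2].
V (voltage) has dimensions [I^-1 L^2 M T^-3].
Q (charge) has dimensions [I T].

Left side: [I T]
Right side: [I^-1 L^2 M^2 T^-5]

The two sides have different dimensions, so the equation is NOT dimensionally consistent.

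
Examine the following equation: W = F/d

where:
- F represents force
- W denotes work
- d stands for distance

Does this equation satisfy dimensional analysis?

No

F (force) has dimensions [L M T^-2].
W (work) has dimensions [L^2 M T^-2].
d (distance) has dimensions [L].

Left side: [L^2 M T^-2]
Right side: [M T^-2]

The two sides have different dimensions, so the equation is NOT dimensionally consistent.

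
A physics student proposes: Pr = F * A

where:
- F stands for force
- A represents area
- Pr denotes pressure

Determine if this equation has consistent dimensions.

No

F (force) has dimensions [L M T^-2].
A (area) has dimensions [L^2].
Pr (pressure) has dimensions [L^-1 M T^-2].

Left side: [L^-1 M T^-2]
Right side: [L^3 M T^-2]

The two sides have different dimensions, so the equation is NOT dimensionally consistent.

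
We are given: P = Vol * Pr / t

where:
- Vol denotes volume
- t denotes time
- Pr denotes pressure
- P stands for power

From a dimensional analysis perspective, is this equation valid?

Yes

Vol (volume) has dimensions [L^3].
t (time) has dimensions [T].
Pr (pressure) has dimensions [L^-1 M T^-2].
P (power) has dimensions [L^2 M T^-3].

Left side: [L^2 M T^-3]
Right side: [L^2 M T^-3]

Both sides have the same dimensions, so the equation is dimensionally consistent.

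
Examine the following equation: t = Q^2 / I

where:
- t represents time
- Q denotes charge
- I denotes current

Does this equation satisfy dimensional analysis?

No

t (time) has dimensions [T].
Q (charge) has dimensions [I T].
I (current) has dimensions [I].

Left side: [T]
Right side: [I T^2]

The two sides have different dimensions, so the equation is NOT dimensionally consistent.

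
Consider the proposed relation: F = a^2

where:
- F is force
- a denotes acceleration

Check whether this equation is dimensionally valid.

No

F (force) has dimensions [L M T^-2].
a (acceleration) has dimensions [L T^-2].

Left side: [L M T^-2]
Right side: [L^2 T^-4]

The two sides have different dimensions, so the equation is NOT dimensionally consistent.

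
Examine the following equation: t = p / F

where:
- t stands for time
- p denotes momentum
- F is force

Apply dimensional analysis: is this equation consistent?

Yes

t (time) has dimensions [T].
p (momentum) has dimensions [L M T^-1].
F (force) has dimensions [L M T^-2].

Left side: [T]
Right side: [T]

Both sides have the same dimensions, so the equation is dimensionally consistent.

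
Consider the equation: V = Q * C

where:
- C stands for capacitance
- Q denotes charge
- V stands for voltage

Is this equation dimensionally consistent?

No

C (capacitance) has dimensions [I^2 L^-2 M^-1 T^4].
Q (charge) has dimensions [I T].
V (voltage) has dimensions [I^-1 L^2 M T^-3].

Left side: [I^-1 L^2 M T^-3]
Right side: [I^3 L^-2 M^-1 T^5]

The two sides have different dimensions, so the equation is NOT dimensionally consistent.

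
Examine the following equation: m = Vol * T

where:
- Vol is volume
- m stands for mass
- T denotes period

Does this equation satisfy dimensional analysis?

No

Vol (volume) has dimensions [L^3].
m (mass) has dimensions [M].
T (period) has dimensions [T].

Left side: [M]
Right side: [L^3 T]

The two sides have different dimensions, so the equation is NOT dimensionally consistent.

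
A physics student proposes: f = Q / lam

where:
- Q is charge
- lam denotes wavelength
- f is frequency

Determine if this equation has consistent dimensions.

No

Q (charge) has dimensions [I T].
lam (wavelength) has dimensions [L].
f (frequency) has dimensions [T^-1].

Left side: [T^-1]
Right side: [I L^-1 T]

The two sides have different dimensions, so the equation is NOT dimensionally consistent.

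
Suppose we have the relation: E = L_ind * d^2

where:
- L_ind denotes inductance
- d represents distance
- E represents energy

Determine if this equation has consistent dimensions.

No

L_ind (inductance) has dimensions [I^-2 L^2 M T^-2].
d (distance) has dimensions [L].
E (energy) has dimensions [L^2 M T^-2].

Left side: [L^2 M T^-2]
Right side: [I^-2 L^4 M T^-2]

The two sides have different dimensions, so the equation is NOT dimensionally consistent.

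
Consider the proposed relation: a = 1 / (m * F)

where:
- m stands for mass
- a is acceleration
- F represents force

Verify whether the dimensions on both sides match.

No

m (mass) has dimensions [M].
a (acceleration) has dimensions [L T^-2].
F (force) has dimensions [L M T^-2].

Left side: [L T^-2]
Right side: [L^-1 M^-2 T^2]

The two sides have different dimensions, so the equation is NOT dimensionally consistent.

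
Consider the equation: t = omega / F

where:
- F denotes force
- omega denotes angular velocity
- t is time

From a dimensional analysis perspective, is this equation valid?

No

F (force) has dimensions [L M T^-2].
omega (angular velocity) has dimensions [T^-1].
t (time) has dimensions [T].

Left side: [T]
Right side: [L^-1 M^-1 T]

The two sides have different dimensions, so the equation is NOT dimensionally consistent.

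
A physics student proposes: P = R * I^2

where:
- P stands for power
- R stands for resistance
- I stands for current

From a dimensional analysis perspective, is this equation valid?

Yes

P (power) has dimensions [L^2 M T^-3].
R (resistance) has dimensions [I^-2 L^2 M T^-3].
I (current) has dimensions [I].

Left side: [L^2 M T^-3]
Right side: [L^2 M T^-3]

Both sides have the same dimensions, so the equation is dimensionally consistent.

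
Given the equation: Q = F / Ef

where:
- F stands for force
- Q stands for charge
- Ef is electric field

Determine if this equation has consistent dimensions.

Yes

F (force) has dimensions [L M T^-2].
Q (charge) has dimensions [I T].
Ef (electric field) has dimensions [I^-1 L M T^-3].

Left side: [I T]
Right side: [I T]

Both sides have the same dimensions, so the equation is dimensionally consistent.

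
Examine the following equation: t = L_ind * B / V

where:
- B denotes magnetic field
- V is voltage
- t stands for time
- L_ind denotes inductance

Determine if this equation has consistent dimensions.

No

B (magnetic field) has dimensions [I^-1 M T^-2].
V (voltage) has dimensions [I^-1 L^2 M T^-3].
t (time) has dimensions [T].
L_ind (inductance) has dimensions [I^-2 L^2 M T^-2].

Left side: [T]
Right side: [I^-2 M T^-1]

The two sides have different dimensions, so the equation is NOT dimensionally consistent.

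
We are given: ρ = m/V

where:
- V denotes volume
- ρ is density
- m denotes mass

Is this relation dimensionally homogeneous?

Yes

V (volume) has dimensions [L^3].
ρ (density) has dimensions [L^-3 M].
m (mass) has dimensions [M].

Left side: [L^-3 M]
Right side: [L^-3 M]

Both sides have the same dimensions, so the equation is dimensionally consistent.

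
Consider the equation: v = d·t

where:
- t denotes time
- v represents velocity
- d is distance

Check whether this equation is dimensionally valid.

No

t (time) has dimensions [T].
v (velocity) has dimensions [L T^-1].
d (distance) has dimensions [L].

Left side: [L T^-1]
Right side: [L T]

The two sides have different dimensions, so the equation is NOT dimensionally consistent.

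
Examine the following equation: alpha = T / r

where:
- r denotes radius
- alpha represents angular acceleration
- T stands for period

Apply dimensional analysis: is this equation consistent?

No

r (radius) has dimensions [L].
alpha (angular acceleration) has dimensions [T^-2].
T (period) has dimensions [T].

Left side: [T^-2]
Right side: [L^-1 T]

The two sides have different dimensions, so the equation is NOT dimensionally consistent.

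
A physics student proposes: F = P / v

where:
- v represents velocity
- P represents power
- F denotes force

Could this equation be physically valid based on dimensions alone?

Yes

v (velocity) has dimensions [L T^-1].
P (power) has dimensions [L^2 M T^-3].
F (force) has dimensions [L M T^-2].

Left side: [L M T^-2]
Right side: [L M T^-2]

Both sides have the same dimensions, so the equation is dimensionally consistent.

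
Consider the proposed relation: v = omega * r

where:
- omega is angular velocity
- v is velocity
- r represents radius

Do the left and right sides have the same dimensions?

Yes

omega (angular velocity) has dimensions [T^-1].
v (velocity) has dimensions [L T^-1].
r (radius) has dimensions [L].

Left side: [L T^-1]
Right side: [L T^-1]

Both sides have the same dimensions, so the equation is dimensionally consistent.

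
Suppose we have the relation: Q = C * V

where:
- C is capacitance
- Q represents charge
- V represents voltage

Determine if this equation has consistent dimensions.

Yes

C (capacitance) has dimensions [I^2 L^-2 M^-1 T^4].
Q (charge) has dimensions [I T].
V (voltage) has dimensions [I^-1 L^2 M T^-3].

Left side: [I T]
Right side: [I T]

Both sides have the same dimensions, so the equation is dimensionally consistent.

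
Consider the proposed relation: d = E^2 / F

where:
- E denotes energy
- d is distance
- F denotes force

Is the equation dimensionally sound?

No

E (energy) has dimensions [L^2 M T^-2].
d (distance) has dimensions [L].
F (force) has dimensions [L M T^-2].

Left side: [L]
Right side: [L^3 M T^-2]

The two sides have different dimensions, so the equation is NOT dimensionally consistent.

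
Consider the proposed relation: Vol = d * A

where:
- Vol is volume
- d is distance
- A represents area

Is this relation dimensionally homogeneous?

Yes

Vol (volume) has dimensions [L^3].
d (distance) has dimensions [L].
A (area) has dimensions [L^2].

Left side: [L^3]
Right side: [L^3]

Both sides have the same dimensions, so the equation is dimensionally consistent.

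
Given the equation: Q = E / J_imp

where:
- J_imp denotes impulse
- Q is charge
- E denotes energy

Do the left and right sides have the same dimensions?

No

J_imp (impulse) has dimensions [L M T^-1].
Q (charge) has dimensions [I T].
E (energy) has dimensions [L^2 M T^-2].

Left side: [I T]
Right side: [L T^-1]

The two sides have different dimensions, so the equation is NOT dimensionally consistent.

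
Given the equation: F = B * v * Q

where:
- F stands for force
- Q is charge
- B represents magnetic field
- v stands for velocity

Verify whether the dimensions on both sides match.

Yes

F (force) has dimensions [L M T^-2].
Q (charge) has dimensions [I T].
B (magnetic field) has dimensions [I^-1 M T^-2].
v (velocity) has dimensions [L T^-1].

Left side: [L M T^-2]
Right side: [L M T^-2]

Both sides have the same dimensions, so the equation is dimensionally consistent.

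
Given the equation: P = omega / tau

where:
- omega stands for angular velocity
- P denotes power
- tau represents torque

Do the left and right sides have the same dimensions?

No

omega (angular velocity) has dimensions [T^-1].
P (power) has dimensions [L^2 M T^-3].
tau (torque) has dimensions [L^2 M T^-2].

Left side: [L^2 M T^-3]
Right side: [L^-2 M^-1 T]

The two sides have different dimensions, so the equation is NOT dimensionally consistent.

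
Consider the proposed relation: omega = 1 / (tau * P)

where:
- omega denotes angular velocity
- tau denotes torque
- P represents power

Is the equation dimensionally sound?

No

omega (angular velocity) has dimensions [T^-1].
tau (torque) has dimensions [L^2 M T^-2].
P (power) has dimensions [L^2 M T^-3].

Left side: [T^-1]
Right side: [L^-4 M^-2 T^5]

The two sides have different dimensions, so the equation is NOT dimensionally consistent.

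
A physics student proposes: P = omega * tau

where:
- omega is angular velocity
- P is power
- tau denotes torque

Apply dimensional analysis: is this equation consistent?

Yes

omega (angular velocity) has dimensions [T^-1].
P (power) has dimensions [L^2 M T^-3].
tau (torque) has dimensions [L^2 M T^-2].

Left side: [L^2 M T^-3]
Right side: [L^2 M T^-3]

Both sides have the same dimensions, so the equation is dimensionally consistent.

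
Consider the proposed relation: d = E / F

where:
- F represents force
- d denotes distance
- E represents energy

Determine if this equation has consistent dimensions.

Yes

F (force) has dimensions [L M T^-2].
d (distance) has dimensions [L].
E (energy) has dimensions [L^2 M T^-2].

Left side: [L]
Right side: [L]

Both sides have the same dimensions, so the equation is dimensionally consistent.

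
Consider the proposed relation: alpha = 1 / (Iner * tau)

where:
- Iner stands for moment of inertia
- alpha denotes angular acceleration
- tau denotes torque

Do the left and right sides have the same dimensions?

No

Iner (moment of inertia) has dimensions [L^2 M].
alpha (angular acceleration) has dimensions [T^-2].
tau (torque) has dimensions [L^2 M T^-2].

Left side: [T^-2]
Right side: [L^-4 M^-2 T^2]

The two sides have different dimensions, so the equation is NOT dimensionally consistent.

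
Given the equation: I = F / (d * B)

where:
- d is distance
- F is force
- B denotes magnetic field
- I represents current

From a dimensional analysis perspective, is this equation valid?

Yes

d (distance) has dimensions [L].
F (force) has dimensions [L M T^-2].
B (magnetic field) has dimensions [I^-1 M T^-2].
I (current) has dimensions [I].

Left side: [I]
Right side: [I]

Both sides have the same dimensions, so the equation is dimensionally consistent.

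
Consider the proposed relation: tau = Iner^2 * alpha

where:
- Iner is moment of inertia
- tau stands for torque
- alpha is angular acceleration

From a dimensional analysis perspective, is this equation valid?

No

Iner (moment of inertia) has dimensions [L^2 M].
tau (torque) has dimensions [L^2 M T^-2].
alpha (angular acceleration) has dimensions [T^-2].

Left side: [L^2 M T^-2]
Right side: [L^4 M^2 T^-2]

The two sides have different dimensions, so the equation is NOT dimensionally consistent.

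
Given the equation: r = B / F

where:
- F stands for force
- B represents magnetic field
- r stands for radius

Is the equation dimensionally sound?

No

F (force) has dimensions [L M T^-2].
B (magnetic field) has dimensions [I^-1 M T^-2].
r (radius) has dimensions [L].

Left side: [L]
Right side: [I^-1 L^-1]

The two sides have different dimensions, so the equation is NOT dimensionally consistent.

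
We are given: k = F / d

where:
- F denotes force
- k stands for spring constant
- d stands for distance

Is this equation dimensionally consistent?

Yes

F (force) has dimensions [L M T^-2].
k (spring constant) has dimensions [M T^-2].
d (distance) has dimensions [L].

Left side: [M T^-2]
Right side: [M T^-2]

Both sides have the same dimensions, so the equation is dimensionally consistent.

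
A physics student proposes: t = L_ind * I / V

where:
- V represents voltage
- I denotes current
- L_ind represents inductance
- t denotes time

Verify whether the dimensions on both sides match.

Yes

V (voltage) has dimensions [I^-1 L^2 M T^-3].
I (current) has dimensions [I].
L_ind (inductance) has dimensions [I^-2 L^2 M T^-2].
t (time) has dimensions [T].

Left side: [T]
Right side: [T]

Both sides have the same dimensions, so the equation is dimensionally consistent.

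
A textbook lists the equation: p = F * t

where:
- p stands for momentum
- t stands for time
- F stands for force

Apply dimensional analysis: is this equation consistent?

Yes

p (momentum) has dimensions [L M T^-1].
t (time) has dimensions [T].
F (force) has dimensions [L M T^-2].

Left side: [L M T^-1]
Right side: [L M T^-1]

Both sides have the same dimensions, so the equation is dimensionally consistent.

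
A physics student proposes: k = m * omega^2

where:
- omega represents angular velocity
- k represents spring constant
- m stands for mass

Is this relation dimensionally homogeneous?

Yes

omega (angular velocity) has dimensions [T^-1].
k (spring constant) has dimensions [M T^-2].
m (mass) has dimensions [M].

Left side: [M T^-2]
Right side: [M T^-2]

Both sides have the same dimensions, so the equation is dimensionally consistent.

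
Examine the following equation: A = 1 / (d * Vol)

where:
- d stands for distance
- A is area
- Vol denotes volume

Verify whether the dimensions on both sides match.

No

d (distance) has dimensions [L].
A (area) has dimensions [L^2].
Vol (volume) has dimensions [L^3].

Left side: [L^2]
Right side: [L^-4]

The two sides have different dimensions, so the equation is NOT dimensionally consistent.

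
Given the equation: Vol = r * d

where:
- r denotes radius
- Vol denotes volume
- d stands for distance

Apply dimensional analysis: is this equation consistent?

No

r (radius) has dimensions [L].
Vol (volume) has dimensions [L^3].
d (distance) has dimensions [L].

Left side: [L^3]
Right side: [L^2]

The two sides have different dimensions, so the equation is NOT dimensionally consistent.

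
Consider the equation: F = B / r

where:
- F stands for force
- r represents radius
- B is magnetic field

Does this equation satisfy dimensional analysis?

No

F (force) has dimensions [L M T^-2].
r (radius) has dimensions [L].
B (magnetic field) has dimensions [I^-1 M T^-2].

Left side: [L M T^-2]
Right side: [I^-1 L^-1 M T^-2]

The two sides have different dimensions, so the equation is NOT dimensionally consistent.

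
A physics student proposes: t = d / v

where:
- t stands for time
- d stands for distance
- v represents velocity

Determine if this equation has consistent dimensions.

Yes

t (time) has dimensions [T].
d (distance) has dimensions [L].
v (velocity) has dimensions [L T^-1].

Left side: [T]
Right side: [T]

Both sides have the same dimensions, so the equation is dimensionally consistent.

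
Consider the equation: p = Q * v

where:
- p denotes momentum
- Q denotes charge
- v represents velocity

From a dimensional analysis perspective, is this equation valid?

No

p (momentum) has dimensions [L M T^-1].
Q (charge) has dimensions [I T].
v (velocity) has dimensions [L T^-1].

Left side: [L M T^-1]
Right side: [I L]

The two sides have different dimensions, so the equation is NOT dimensionally consistent.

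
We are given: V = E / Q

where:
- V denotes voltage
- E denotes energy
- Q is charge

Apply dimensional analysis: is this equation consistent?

Yes

V (voltage) has dimensions [I^-1 L^2 M T^-3].
E (energy) has dimensions [L^2 M T^-2].
Q (charge) has dimensions [I T].

Left side: [I^-1 L^2 M T^-3]
Right side: [I^-1 L^2 M T^-3]

Both sides have the same dimensions, so the equation is dimensionally consistent.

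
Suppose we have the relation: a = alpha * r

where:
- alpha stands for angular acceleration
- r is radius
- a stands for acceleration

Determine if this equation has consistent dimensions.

Yes

alpha (angular acceleration) has dimensions [T^-2].
r (radius) has dimensions [L].
a (acceleration) has dimensions [L T^-2].

Left side: [L T^-2]
Right side: [L T^-2]

Both sides have the same dimensions, so the equation is dimensionally consistent.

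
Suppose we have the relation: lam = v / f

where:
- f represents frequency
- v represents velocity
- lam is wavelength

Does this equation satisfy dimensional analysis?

Yes

f (frequency) has dimensions [T^-1].
v (velocity) has dimensions [L T^-1].
lam (wavelength) has dimensions [L].

Left side: [L]
Right side: [L]

Both sides have the same dimensions, so the equation is dimensionally consistent.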